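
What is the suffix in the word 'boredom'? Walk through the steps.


The word 'boredom' = 'bore' (root) + '-dom' (suffix). The suffix is '-dom'.

dom


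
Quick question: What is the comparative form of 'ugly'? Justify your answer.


Apply comparative formation (consonant + y: change y to i, add -er): 'ugly' -> 'uglier'.

uglier


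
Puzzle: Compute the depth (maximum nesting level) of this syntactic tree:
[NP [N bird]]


Count bracket nesting levels:
'[' at pos 0: depth = 1
'[' at pos 4: depth = 2
Maximum depth reached: 2

2


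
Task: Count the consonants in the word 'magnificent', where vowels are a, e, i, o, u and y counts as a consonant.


Consonants in 'magnificent': m, g, n, f, c, n, t = 7 consonants.

7


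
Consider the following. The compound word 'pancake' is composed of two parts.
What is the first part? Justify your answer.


Split 'pancake' into 'pan' + 'cake'. The first part is 'pan'.

pan


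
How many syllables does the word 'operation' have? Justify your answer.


Break 'operation' into syllables: op-er-a-tion -> op | er | a | tion = 4 syllables

4 syllables


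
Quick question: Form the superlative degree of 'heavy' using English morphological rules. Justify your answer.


Apply superlative formation (consonant + y: change y to i, add -est): 'heavy' -> 'heaviest'.

heaviest


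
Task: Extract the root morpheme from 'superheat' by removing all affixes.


Remove prefix 'super' from 'superheat' to get root 'heat'.

heat


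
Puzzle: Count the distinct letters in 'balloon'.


Unique letters in 'balloon': {a, b, l, n, o} = 5 distinct letters.

5


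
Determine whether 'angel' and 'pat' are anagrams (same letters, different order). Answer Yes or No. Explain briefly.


Sorted letters of 'angel': 'aegln'
Sorted letters of 'pat': 'apt'
They do not match.

No


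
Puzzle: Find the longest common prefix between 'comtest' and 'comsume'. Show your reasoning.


Compare from the start: 3 characters match: 'com'. Mismatch at position 4: 't' vs 's'.

com


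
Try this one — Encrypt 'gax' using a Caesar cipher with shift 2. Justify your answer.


Shift each letter by 2: g -> i, a -> c, x -> z. Result: 'icz'.

icz


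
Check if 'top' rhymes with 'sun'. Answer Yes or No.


Rime (stressed vowel + following sounds) of 'top': -op = /ɒp/
Rime of 'sun': -un = /ʌn/
/ɒp/ and /ʌn/ are different ending sounds, so the words do not rhyme.

No


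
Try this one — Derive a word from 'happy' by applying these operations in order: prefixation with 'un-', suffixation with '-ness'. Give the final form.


Step 1: Add prefix 'un-' to 'happy' = 'unhappy'
Step 2: Add suffix '-ness' to 'unhappy' = 'unhappiness'

unhappiness


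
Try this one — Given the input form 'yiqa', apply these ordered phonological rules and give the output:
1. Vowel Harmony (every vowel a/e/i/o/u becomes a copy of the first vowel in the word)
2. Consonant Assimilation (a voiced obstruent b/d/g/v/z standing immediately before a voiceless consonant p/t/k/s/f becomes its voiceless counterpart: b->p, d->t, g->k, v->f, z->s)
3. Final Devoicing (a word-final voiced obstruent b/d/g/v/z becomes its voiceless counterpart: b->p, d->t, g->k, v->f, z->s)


Starting form: 'yiqa'
Rule 1: Vowel Harmony: all vowels become 'i' (matching first vowel). 'yiqa' -> 'yiqi'
Rule 2: Consonant Assimilation: no voiced obstruent (b/d/g/v/z) stands immediately before a voiceless consonant (p/t/k/s/f). No change.
Rule 3: Final Devoicing: the word ends in the vowel 'i', not a consonant. No change.
Final form: 'yiqi'

yiqi


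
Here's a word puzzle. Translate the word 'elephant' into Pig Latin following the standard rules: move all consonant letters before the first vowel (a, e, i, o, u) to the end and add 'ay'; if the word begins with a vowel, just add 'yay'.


'elephant' starts with a vowel, so add 'yay': 'elephantyay'.

elephantyay


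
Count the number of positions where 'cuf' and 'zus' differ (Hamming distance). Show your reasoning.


Alignment:
Position 1: 'c' vs 'z' = DIFFER
Position 2: 'u' vs 'u' = match
Position 3: 'f' vs 's' = DIFFER
Total differences: 2

2


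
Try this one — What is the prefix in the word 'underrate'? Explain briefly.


The word 'underrate' = 'under' (prefix) + 'rate' (root). The prefix is 'under'.

under


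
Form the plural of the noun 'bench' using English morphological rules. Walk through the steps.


Apply rule: Add -es (sibilant/fricative ending). 'bench' becomes 'benches'.

benches


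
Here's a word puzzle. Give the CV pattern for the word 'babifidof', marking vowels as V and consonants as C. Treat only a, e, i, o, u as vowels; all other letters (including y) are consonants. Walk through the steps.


Letter mapping: b = C, a = V, b = C, i = V, f = C, i = V, d = C, o = V, f = C.

CVCVCVCVC


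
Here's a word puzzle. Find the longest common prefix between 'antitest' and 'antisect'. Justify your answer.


Compare from the start: 4 characters match: 'anti'. Mismatch at position 5: 't' vs 's'.

anti


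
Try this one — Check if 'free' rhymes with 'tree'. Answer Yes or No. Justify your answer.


Rime (stressed vowel + following sounds) of 'free': -ee = /iː/
Rime of 'tree': -ee = /iː/
/iː/ and /iː/ are the same ending sound, so the words rhyme.

Yes


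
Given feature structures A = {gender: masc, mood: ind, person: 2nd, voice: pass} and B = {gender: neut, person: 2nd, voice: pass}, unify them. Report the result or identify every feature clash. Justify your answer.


Compare features:
gender: A=masc vs B=neut -> CLASH
mood: A=ind vs B=_ -> unified: ind
person: A=2nd vs B=2nd -> unified: 2nd
voice: A=pass vs B=pass -> unified: pass
Clash detected on feature 'gender' (masc vs neut); unification fails.

CLASH on 'gender' (masc vs neut)


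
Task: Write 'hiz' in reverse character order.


Reverse 'hiz' character by character: 'zih'.

zih


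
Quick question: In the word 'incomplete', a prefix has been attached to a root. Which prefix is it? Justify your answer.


The word 'incomplete' = 'in' (prefix) + 'complete' (root). The prefix is 'in'.

in


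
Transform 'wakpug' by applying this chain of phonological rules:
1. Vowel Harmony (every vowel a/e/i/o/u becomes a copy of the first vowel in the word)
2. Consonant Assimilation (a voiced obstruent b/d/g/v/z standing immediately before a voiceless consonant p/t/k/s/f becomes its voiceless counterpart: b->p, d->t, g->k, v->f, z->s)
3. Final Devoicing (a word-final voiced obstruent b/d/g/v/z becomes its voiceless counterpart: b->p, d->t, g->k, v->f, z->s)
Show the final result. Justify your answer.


Starting form: 'wakpug'
Rule 1: Vowel Harmony: all vowels become 'a' (matching first vowel). 'wakpug' -> 'wakpag'
Rule 2: Consonant Assimilation: no voiced obstruent (b/d/g/v/z) stands immediately before a voiceless consonant (p/t/k/s/f). No change.
Rule 3: Final Devoicing: word-final voiced obstruent 'g' becomes voiceless 'k'. 'wakpag' -> 'wakpak'
Final form: 'wakpak'

wakpak


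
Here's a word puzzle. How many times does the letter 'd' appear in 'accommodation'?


Letter 'd' in 'accommodation': found at position(s) 8 = 1 occurrence(s).

1


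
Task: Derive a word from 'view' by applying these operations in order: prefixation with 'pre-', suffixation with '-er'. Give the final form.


Step 1: Add prefix 'pre-' to 'view' = 'preview'
Step 2: Add suffix '-er' to 'preview' = 'previewer'

previewer


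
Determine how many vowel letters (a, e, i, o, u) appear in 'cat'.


Vowels in 'cat': a = 1 vowels.

1


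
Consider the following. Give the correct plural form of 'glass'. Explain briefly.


Apply rule: Add -es (sibilant/fricative ending). 'glass' becomes 'glasses'.

glasses


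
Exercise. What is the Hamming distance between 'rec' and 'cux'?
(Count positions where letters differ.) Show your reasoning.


Alignment:
Position 1: 'r' vs 'c' = DIFFER
Position 2: 'e' vs 'u' = DIFFER
Position 3: 'c' vs 'x' = DIFFER
Total differences: 3

3


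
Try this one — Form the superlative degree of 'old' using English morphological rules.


Apply superlative formation (add -est): 'old' -> 'oldest'.

oldest


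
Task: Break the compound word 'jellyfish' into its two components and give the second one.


Split 'jellyfish' into 'jelly' + 'fish'. The second part is 'fish'.

fish


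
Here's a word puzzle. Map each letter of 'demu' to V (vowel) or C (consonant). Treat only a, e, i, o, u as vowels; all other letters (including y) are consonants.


Letter mapping: d = C, e = V, m = C, u = V.

CVCV


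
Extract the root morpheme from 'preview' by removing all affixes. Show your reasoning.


Remove prefix 'pre' from 'preview' to get root 'view'.

view


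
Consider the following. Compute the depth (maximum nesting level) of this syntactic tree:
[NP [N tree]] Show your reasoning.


Count bracket nesting levels:
'[' at pos 0: depth = 1
'[' at pos 4: depth = 2
Maximum depth reached: 2

2


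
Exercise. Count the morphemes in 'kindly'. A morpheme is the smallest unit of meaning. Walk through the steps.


Decomposition: kind (root) + -ly (suffix) = 2 morpheme(s)

2 morphemes


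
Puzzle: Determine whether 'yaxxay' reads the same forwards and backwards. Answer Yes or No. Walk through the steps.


Forward: 'yaxxay'
Reversed: 'yaxxay'
They are identical.

Yes


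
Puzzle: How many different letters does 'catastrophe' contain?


Unique letters in 'catastrophe': {a, c, e, h, o, p, r, s, t} = 9 distinct letters.

9


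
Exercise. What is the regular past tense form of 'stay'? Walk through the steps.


Apply rule: Add -ed. 'stay' becomes 'stayed'.

stayed


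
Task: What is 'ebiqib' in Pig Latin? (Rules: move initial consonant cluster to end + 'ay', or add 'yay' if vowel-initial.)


'ebiqib' starts with a vowel, so add 'yay': 'ebiqibyay'.

ebiqibyay


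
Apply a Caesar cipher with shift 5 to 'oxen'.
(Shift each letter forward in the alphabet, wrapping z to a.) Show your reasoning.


Shift each letter by 5: o -> t, x -> c, e -> j, n -> s. Result: 'tcjs'.

tcjs


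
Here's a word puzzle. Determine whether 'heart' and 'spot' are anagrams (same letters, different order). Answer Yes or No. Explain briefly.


Sorted letters of 'heart': 'aehrt'
Sorted letters of 'spot': 'opst'
They do not match.

No


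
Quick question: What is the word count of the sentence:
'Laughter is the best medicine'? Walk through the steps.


Split into words: Laughter | is | the | best | medicine = 5 words.

5


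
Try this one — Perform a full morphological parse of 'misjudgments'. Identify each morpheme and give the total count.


Step 1: Identify prefix: 'mis' (meaning: wrongly)
Step 2: Identify root: 'judge'
Step 3: Identify suffix(es): 'ment, s'
Decomposition: mis- (prefix: wrongly) + judge (root) + -ment (suffix: action/result) + -s (plural)
Total morphemes: 4

4 morphemes (mis- (prefix: wrongly) + judge (root) + -ment (suffix: action/result) + -s (plural))


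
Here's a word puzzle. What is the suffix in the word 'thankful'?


The word 'thankful' = 'thank' (root) + '-ful' (suffix). The suffix is '-ful'.

ful


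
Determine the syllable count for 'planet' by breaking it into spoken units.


Break 'planet' into syllables: plan-et -> plan | et = 2 syllables

2 syllables


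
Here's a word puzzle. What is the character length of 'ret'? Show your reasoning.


Spell out 'ret' and number each letter: r(1), e(2), t(3). Total: 3 letters.

3


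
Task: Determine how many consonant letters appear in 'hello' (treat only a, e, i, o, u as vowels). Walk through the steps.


Consonants in 'hello': h, l, l = 3 consonants.

3


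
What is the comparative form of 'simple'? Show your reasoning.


Apply comparative formation (ends in e: add -r): 'simple' -> 'simpler'.

simpler


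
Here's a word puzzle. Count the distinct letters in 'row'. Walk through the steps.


Unique letters in 'row': {o, r, w} = 3 distinct letters.

3


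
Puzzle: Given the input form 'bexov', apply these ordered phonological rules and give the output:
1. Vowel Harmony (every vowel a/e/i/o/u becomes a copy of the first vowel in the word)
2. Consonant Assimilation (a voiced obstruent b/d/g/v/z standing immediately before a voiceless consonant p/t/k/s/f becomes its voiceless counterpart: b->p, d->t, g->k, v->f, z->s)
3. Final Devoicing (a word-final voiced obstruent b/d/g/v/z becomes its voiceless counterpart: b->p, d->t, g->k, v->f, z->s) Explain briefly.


Starting form: 'bexov'
Rule 1: Vowel Harmony: all vowels become 'e' (matching first vowel). 'bexov' -> 'bexev'
Rule 2: Consonant Assimilation: no voiced obstruent (b/d/g/v/z) stands immediately before a voiceless consonant (p/t/k/s/f). No change.
Rule 3: Final Devoicing: word-final voiced obstruent 'v' becomes voiceless 'f'. 'bexev' -> 'bexef'
Final form: 'bexef'

bexef


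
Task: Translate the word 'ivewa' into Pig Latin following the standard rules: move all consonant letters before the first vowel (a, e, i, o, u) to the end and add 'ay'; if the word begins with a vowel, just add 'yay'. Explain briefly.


'ivewa' starts with a vowel, so add 'yay': 'ivewayay'.

ivewayay


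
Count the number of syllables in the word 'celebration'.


Break 'celebration' into syllables: cel-e-bra-tion -> cel | e | bra | tion = 4 syllables

4 syllables


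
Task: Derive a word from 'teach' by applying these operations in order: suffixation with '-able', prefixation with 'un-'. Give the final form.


Step 1: Add suffix '-able' to 'teach' = 'teachable'
Step 2: Add prefix 'un-' to 'teachable' = 'unteachable'

unteachable


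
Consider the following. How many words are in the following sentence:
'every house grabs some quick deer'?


Split into words: every | house | grabs | some | quick | deer = 6 words.

6


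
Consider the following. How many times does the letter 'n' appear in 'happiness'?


Letter 'n' in 'happiness': found at position(s) 6 = 1 occurrence(s).

1


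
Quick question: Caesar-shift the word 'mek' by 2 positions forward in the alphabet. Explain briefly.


Shift each letter by 2: m -> o, e -> g, k -> m. Result: 'ogm'.

ogm


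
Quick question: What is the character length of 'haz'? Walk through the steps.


Spell out 'haz' and number each letter: h(1), a(2), z(3). Total: 3 letters.

3


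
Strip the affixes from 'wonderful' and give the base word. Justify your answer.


Remove suffix '-ful' from 'wonderful' to get root 'wonder'.

wonder


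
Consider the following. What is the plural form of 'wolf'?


Apply rule: Change -f to -ves. 'wolf' becomes 'wolves'.

wolves


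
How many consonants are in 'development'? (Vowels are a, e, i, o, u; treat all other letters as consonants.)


Consonants in 'development': d, v, l, p, m, n, t = 7 consonants.

7


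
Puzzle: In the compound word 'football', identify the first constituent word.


Split 'football' into 'foot' + 'ball'. The first part is 'foot'.

foot


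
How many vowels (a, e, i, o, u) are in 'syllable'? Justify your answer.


Vowels in 'syllable': a, e = 2 vowels.

2


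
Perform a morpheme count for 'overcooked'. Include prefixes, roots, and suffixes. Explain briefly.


Decomposition: over- (prefix) + cook (root) + -ed (suffix) = 3 morpheme(s)

3 morphemes


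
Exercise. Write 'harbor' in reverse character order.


Reverse 'harbor' character by character: 'robrah'.

robrah


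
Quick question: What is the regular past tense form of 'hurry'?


Apply rule: Change -y to -ied. 'hurry' becomes 'hurried'.

hurried


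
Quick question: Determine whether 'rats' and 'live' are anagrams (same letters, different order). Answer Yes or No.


Sorted letters of 'rats': 'arst'
Sorted letters of 'live': 'eilv'
They do not match.

No


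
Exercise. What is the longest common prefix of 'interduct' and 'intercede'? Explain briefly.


Compare from the start: 5 characters match: 'inter'. Mismatch at position 6: 'd' vs 'c'.

inter


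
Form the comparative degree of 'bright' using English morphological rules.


Apply comparative formation (add -er): 'bright' -> 'brighter'.

brighter


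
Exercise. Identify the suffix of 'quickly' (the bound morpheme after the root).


The word 'quickly' = 'quick' (root) + '-ly' (suffix). The suffix is '-ly'.

ly


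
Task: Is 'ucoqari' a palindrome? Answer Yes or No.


Forward: 'ucoqari'
Reversed: 'iraqocu'
They differ.

No


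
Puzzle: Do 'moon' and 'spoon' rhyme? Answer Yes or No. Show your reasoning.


Rime (stressed vowel + following sounds) of 'moon': -oon = /uːn/
Rime of 'spoon': -oon = /uːn/
/uːn/ and /uːn/ are the same ending sound, so the words rhyme.

Yes


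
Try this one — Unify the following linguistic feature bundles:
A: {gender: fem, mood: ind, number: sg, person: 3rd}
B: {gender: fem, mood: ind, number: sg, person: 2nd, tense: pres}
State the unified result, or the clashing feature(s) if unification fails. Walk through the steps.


Compare features:
gender: A=fem vs B=fem -> unified: fem
mood: A=ind vs B=ind -> unified: ind
number: A=sg vs B=sg -> unified: sg
person: A=3rd vs B=2nd -> CLASH
tense: A=_ vs B=pres -> unified: pres
Clash detected on feature 'person' (3rd vs 2nd); unification fails.

CLASH on 'person' (3rd vs 2nd)


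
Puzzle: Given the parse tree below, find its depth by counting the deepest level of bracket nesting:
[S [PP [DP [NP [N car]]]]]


Count bracket nesting levels:
'[' at pos 0: depth = 1
'[' at pos 3: depth = 2
'[' at pos 7: depth = 3
'[' at pos 11: depth = 4
'[' at pos 15: depth = 5
Maximum depth reached: 5

5


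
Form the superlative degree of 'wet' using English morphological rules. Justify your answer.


Apply superlative formation (double final consonant, add -est): 'wet' -> 'wettest'.

wettest


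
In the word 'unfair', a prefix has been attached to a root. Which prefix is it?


The word 'unfair' = 'un' (prefix) + 'fair' (root). The prefix is 'un'.

un


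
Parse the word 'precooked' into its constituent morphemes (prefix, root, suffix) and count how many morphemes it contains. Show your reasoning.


Step 1: Identify prefix: 'pre' (meaning: before)
Step 2: Identify root: 'cook'
Step 3: Identify suffix(es): 'ed'
Decomposition: pre- (prefix: before) + cook (root) + -ed (suffix: past)
Total morphemes: 3

3 morphemes (pre- (prefix: before) + cook (root) + -ed (suffix: past))


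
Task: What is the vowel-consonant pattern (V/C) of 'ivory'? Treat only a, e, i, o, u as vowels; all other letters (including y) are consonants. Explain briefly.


Letter mapping: i = V, v = C, o = V, r = C, y = C.

VCVCC


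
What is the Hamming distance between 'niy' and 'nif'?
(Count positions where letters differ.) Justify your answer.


Alignment:
Position 1: 'n' vs 'n' = match
Position 2: 'i' vs 'i' = match
Position 3: 'y' vs 'f' = DIFFER
Total differences: 1

1


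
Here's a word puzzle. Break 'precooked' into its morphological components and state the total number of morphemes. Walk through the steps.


Step 1: Identify prefix: 'pre' (meaning: before)
Step 2: Identify root: 'cook'
Step 3: Identify suffix(es): 'ed'
Decomposition: pre- (prefix: before) + cook (root) + -ed (suffix: past)
Total morphemes: 3

3 morphemes (pre- (prefix: before) + cook (root) + -ed (suffix: past))


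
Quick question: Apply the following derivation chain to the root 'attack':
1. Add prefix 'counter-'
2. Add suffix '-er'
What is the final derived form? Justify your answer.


Step 1: Add prefix 'counter-' to 'attack' = 'counterattack'
Step 2: Add suffix '-er' to 'counterattack' = 'counterattacker'

counterattacker


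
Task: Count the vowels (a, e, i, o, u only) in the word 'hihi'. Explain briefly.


Vowels in 'hihi': i, i = 2 vowels.

2


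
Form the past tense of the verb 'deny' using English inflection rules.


Apply rule: Change -y to -ied. 'deny' becomes 'denied'.

denied


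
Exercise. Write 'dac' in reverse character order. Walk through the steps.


Reverse 'dac' character by character: 'cad'.

cad


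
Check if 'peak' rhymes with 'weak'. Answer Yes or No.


Rime (stressed vowel + following sounds) of 'peak': -eak = /iːk/
Rime of 'weak': -eak = /iːk/
/iːk/ and /iːk/ are the same ending sound, so the words rhyme.

Yes


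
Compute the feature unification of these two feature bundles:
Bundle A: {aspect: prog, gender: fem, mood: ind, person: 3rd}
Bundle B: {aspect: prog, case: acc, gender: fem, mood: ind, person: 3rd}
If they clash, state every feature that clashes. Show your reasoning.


Compare features:
aspect: A=prog vs B=prog -> unified: prog
case: A=_ vs B=acc -> unified: acc
gender: A=fem vs B=fem -> unified: fem
mood: A=ind vs B=ind -> unified: ind
person: A=3rd vs B=3rd -> unified: 3rd
No clashes found.

Unified: {aspect: prog, case: acc, gender: fem, mood: ind, person: 3rd}


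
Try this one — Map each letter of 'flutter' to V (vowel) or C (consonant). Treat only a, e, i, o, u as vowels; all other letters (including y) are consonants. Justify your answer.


Letter mapping: f = C, l = C, u = V, t = C, t = C, e = V, r = C.

CCVCCVC


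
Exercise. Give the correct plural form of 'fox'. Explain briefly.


Apply rule: Add -es (sibilant/fricative ending). 'fox' becomes 'foxes'.

foxes


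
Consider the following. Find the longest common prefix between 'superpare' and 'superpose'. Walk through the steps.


Compare from the start: 6 characters match: 'superp'. Mismatch at position 7: 'a' vs 'o'.

superp


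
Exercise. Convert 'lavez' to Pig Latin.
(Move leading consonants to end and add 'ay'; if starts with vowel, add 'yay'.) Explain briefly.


'lavez': move consonant cluster 'l' to end and add 'ay': 'avezlay'.

avezlay


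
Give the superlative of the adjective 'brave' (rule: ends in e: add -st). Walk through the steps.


Apply superlative formation (ends in e: add -st): 'brave' -> 'bravest'.

bravest


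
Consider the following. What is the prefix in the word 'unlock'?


The word 'unlock' = 'un' (prefix) + 'lock' (root). The prefix is 'un'.

un


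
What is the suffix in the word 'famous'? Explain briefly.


The word 'famous' = 'fame' (root) + '-ous' (suffix). The suffix is '-ous'.

ous


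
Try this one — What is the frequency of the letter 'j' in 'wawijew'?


Letter 'j' in 'wawijew': found at position(s) 5 = 1 occurrence(s).

1


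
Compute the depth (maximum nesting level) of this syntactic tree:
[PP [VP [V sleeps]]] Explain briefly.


Count bracket nesting levels:
'[' at pos 0: depth = 1
'[' at pos 4: depth = 2
'[' at pos 8: depth = 3
Maximum depth reached: 3

3


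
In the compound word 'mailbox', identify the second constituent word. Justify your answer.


Split 'mailbox' into 'mail' + 'box'. The second part is 'box'.

box


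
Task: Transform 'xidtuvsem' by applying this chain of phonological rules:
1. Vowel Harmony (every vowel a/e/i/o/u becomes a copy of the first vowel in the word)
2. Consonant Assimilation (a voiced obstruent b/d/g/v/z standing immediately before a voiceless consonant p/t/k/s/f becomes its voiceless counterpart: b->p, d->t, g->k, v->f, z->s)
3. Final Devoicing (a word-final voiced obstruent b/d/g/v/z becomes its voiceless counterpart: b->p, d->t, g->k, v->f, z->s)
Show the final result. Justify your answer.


Starting form: 'xidtuvsem'
Rule 1: Vowel Harmony: all vowels become 'i' (matching first vowel). 'xidtuvsem' -> 'xidtivsim'
Rule 2: Consonant Assimilation: voiced obstruent before voiceless consonant becomes voiceless ('dt' -> 'tt', 'vs' -> 'fs'). 'xidtivsim' -> 'xittifsim'
Rule 3: Final Devoicing: final consonant 'm' is not one of the voiced obstruents b/d/g/v/z. No change.
Final form: 'xittifsim'

xittifsim


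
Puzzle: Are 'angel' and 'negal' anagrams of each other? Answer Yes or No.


Sorted letters of 'angel': 'aegln'
Sorted letters of 'negal': 'aegln'
They match.

Yes


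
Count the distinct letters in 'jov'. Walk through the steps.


Unique letters in 'jov': {j, o, v} = 3 distinct letters.

3


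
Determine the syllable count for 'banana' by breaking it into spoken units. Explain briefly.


Break 'banana' into syllables: ba-na-na -> ba | na | na = 3 syllables

3 syllables


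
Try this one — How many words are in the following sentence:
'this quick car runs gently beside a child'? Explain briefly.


Split into words: this | quick | car | runs | gently | beside | a | child = 8 words.

8


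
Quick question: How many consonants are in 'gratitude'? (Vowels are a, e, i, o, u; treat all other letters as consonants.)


Consonants in 'gratitude': g, r, t, t, d = 5 consonants.

5


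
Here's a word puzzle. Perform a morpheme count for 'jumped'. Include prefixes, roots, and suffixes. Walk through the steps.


Decomposition: jump (root) + -ed (suffix) = 2 morpheme(s)

2 morphemes


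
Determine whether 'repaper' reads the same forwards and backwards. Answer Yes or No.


Forward: 'repaper'
Reversed: 'repaper'
They are identical.

Yes


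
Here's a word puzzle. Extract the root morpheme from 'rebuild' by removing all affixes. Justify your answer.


Remove prefix 're' from 'rebuild' to get root 'build'.

build


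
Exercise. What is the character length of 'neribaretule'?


Spell out 'neribaretule' and number each letter: n(1), e(2), r(3), i(4), b(5), a(6), r(7), e(8), t(9), u(10), l(11), e(12). Total: 12 letters.

12


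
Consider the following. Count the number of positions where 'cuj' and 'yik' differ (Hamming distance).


Alignment:
Position 1: 'c' vs 'y' = DIFFER
Position 2: 'u' vs 'i' = DIFFER
Position 3: 'j' vs 'k' = DIFFER
Total differences: 3

3


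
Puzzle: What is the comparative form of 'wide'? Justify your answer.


Apply comparative formation (ends in e: add -r): 'wide' -> 'wider'.

wider


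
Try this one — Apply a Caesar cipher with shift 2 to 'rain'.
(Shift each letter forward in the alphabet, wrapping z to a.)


Shift each letter by 2: r -> t, a -> c, i -> k, n -> p. Result: 'tckp'.

tckp


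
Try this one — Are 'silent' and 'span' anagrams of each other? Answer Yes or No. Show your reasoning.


Sorted letters of 'silent': 'eilnst'
Sorted letters of 'span': 'anps'
They do not match.

No


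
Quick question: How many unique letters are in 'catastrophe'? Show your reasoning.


Unique letters in 'catastrophe': {a, c, e, h, o, p, r, s, t} = 9 distinct letters.

9


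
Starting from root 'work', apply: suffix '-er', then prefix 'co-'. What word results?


Step 1: Add suffix '-er' to 'work' = 'worker'
Step 2: Add prefix 'co-' to 'worker' = 'coworker'

coworker


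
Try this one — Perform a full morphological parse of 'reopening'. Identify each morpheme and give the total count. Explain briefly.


Step 1: Identify prefix: 're' (meaning: again)
Step 2: Identify root: 'open'
Step 3: Identify suffix(es): 'ing'
Decomposition: re- (prefix: again) + open (root) + -ing (suffix: ongoing action)
Total morphemes: 3

3 morphemes (re- (prefix: again) + open (root) + -ing (suffix: ongoing action))


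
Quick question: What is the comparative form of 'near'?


Apply comparative formation (add -er): 'near' -> 'nearer'.

nearer


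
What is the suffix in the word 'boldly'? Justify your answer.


The word 'boldly' = 'bold' (root) + '-ly' (suffix). The suffix is '-ly'.

ly


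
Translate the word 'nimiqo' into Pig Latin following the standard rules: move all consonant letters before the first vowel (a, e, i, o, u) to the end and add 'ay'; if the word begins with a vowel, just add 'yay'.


'nimiqo': move consonant cluster 'n' to end and add 'ay': 'imiqonay'.

imiqonay


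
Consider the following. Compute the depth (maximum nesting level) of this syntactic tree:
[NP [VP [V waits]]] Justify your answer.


Count bracket nesting levels:
'[' at pos 0: depth = 1
'[' at pos 4: depth = 2
'[' at pos 8: depth = 3
Maximum depth reached: 3

3


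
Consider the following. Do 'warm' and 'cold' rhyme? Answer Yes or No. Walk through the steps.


Rime (stressed vowel + following sounds) of 'warm': -arm = /ɔːrm/
Rime of 'cold': -old = /oʊld/
/ɔːrm/ and /oʊld/ are different ending sounds, so the words do not rhyme.

No


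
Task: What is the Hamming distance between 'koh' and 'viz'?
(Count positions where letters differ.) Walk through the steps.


Alignment:
Position 1: 'k' vs 'v' = DIFFER
Position 2: 'o' vs 'i' = DIFFER
Position 3: 'h' vs 'z' = DIFFER
Total differences: 3

3


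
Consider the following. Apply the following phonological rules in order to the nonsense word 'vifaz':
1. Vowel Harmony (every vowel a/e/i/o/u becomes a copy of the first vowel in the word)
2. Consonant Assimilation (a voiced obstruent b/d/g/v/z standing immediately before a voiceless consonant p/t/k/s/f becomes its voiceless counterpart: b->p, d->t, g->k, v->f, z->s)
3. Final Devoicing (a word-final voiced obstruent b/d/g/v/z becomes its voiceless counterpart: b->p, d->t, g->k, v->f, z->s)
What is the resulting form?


Starting form: 'vifaz'
Rule 1: Vowel Harmony: all vowels become 'i' (matching first vowel). 'vifaz' -> 'vifiz'
Rule 2: Consonant Assimilation: no voiced obstruent (b/d/g/v/z) stands immediately before a voiceless consonant (p/t/k/s/f). No change.
Rule 3: Final Devoicing: word-final voiced obstruent 'z' becomes voiceless 's'. 'vifiz' -> 'vifis'
Final form: 'vifis'

vifis


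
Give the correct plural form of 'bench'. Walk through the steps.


Apply rule: Add -es (sibilant/fricative ending). 'bench' becomes 'benches'.

benches


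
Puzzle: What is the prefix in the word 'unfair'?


The word 'unfair' = 'un' (prefix) + 'fair' (root). The prefix is 'un'.

un


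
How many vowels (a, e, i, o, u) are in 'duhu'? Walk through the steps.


Vowels in 'duhu': u, u = 2 vowels.

2


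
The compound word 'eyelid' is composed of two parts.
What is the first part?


Split 'eyelid' into 'eye' + 'lid'. The first part is 'eye'.

eye


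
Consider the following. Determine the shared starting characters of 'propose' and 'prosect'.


Compare from the start: 3 characters match: 'pro'. Mismatch at position 4: 'p' vs 's'.

pro


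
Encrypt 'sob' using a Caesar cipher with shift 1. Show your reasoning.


Shift each letter by 1: s -> t, o -> p, b -> c. Result: 'tpc'.

tpc


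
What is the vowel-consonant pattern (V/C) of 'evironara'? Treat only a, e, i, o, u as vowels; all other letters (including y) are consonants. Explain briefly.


Letter mapping: e = V, v = C, i = V, r = C, o = V, n = C, a = V, r = C, a = V.

VCVCVCVCV


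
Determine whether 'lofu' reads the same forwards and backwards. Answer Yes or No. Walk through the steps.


Forward: 'lofu'
Reversed: 'ufol'
They differ.

No


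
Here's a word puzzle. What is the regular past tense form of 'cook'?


Apply rule: Add -ed. 'cook' becomes 'cooked'.

cooked


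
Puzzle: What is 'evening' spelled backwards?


Reverse 'evening' character by character: 'gnineve'.

gnineve


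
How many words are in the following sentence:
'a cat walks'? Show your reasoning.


Split into words: a | cat | walks = 3 words.

3


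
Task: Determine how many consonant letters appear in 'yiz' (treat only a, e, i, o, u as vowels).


Consonants in 'yiz': y, z = 2 consonants.

2


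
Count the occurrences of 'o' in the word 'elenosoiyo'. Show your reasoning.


Letter 'o' in 'elenosoiyo': found at position(s) 5, 7, 10 = 3 occurrence(s).

3


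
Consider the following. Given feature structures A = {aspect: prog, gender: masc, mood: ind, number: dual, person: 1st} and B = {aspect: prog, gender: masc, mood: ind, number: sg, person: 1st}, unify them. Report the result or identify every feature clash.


Compare features:
aspect: A=prog vs B=prog -> unified: prog
gender: A=masc vs B=masc -> unified: masc
mood: A=ind vs B=ind -> unified: ind
number: A=dual vs B=sg -> CLASH
person: A=1st vs B=1st -> unified: 1st
Clash detected on feature 'number' (dual vs sg); unification fails.

CLASH on 'number' (dual vs sg)


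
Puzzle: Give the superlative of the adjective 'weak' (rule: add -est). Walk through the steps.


Apply superlative formation (add -est): 'weak' -> 'weakest'.

weakest


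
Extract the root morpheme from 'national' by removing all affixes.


Remove suffix '-al' from 'national' to get root 'nation'.

nation


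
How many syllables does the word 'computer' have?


Break 'computer' into syllables: com-pu-ter -> com | pu | ter = 3 syllables

3 syllables


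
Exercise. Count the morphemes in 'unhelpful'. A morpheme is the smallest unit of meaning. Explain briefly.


Decomposition: un- (prefix) + help (root) + -ful (suffix) = 3 morpheme(s)

3 morphemes


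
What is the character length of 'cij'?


Spell out 'cij' and number each letter: c(1), i(2), j(3). Total: 3 letters.

3


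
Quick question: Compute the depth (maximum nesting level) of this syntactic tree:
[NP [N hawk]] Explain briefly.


Count bracket nesting levels:
'[' at pos 0: depth = 1
'[' at pos 4: depth = 2
Maximum depth reached: 2

2


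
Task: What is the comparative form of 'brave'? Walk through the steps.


Apply comparative formation (ends in e: add -r): 'brave' -> 'braver'.

braver


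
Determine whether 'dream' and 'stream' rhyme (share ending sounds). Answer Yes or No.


Rime (stressed vowel + following sounds) of 'dream': -eam = /iːm/
Rime of 'stream': -eam = /iːm/
/iːm/ and /iːm/ are the same ending sound, so the words rhyme.

Yes


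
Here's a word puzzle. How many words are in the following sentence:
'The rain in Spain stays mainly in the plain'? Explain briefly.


Split into words: The | rain | in | Spain | stays | mainly | in | the | plain = 9 words.

9


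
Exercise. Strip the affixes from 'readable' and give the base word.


Remove suffix '-able' from 'readable' to get root 'read'.

read


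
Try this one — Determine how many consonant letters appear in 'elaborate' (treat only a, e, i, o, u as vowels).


Consonants in 'elaborate': l, b, r, t = 4 consonants.

4


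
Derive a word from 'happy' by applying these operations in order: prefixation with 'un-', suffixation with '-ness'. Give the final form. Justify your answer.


Step 1: Add prefix 'un-' to 'happy' = 'unhappy'
Step 2: Add suffix '-ness' to 'unhappy' = 'unhappiness'

unhappiness


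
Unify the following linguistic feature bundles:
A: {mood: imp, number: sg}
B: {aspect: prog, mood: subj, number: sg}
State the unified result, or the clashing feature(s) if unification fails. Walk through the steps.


Compare features:
aspect: A=_ vs B=prog -> unified: prog
mood: A=imp vs B=subj -> CLASH
number: A=sg vs B=sg -> unified: sg
Clash detected on feature 'mood' (imp vs subj); unification fails.

CLASH on 'mood' (imp vs subj)


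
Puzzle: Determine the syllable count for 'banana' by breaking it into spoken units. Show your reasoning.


Break 'banana' into syllables: ba-na-na -> ba | na | na = 3 syllables

3 syllables


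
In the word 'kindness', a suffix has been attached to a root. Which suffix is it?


The word 'kindness' = 'kind' (root) + '-ness' (suffix). The suffix is '-ness'.

ness


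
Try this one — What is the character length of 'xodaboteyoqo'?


Spell out 'xodaboteyoqo' and number each letter: x(1), o(2), d(3), a(4), b(5), o(6), t(7), e(8), y(9), o(10), q(11), o(12). Total: 12 letters.

12


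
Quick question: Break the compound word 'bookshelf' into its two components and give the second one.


Split 'bookshelf' into 'book' + 'shelf'. The second part is 'shelf'.

shelf


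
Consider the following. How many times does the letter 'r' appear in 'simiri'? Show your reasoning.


Letter 'r' in 'simiri': found at position(s) 5 = 1 occurrence(s).

1


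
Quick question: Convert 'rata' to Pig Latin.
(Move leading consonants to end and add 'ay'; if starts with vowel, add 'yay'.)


'rata': move consonant cluster 'r' to end and add 'ay': 'ataray'.

ataray


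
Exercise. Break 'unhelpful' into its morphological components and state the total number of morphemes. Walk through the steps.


Step 1: Identify prefix: 'un' (meaning: not/reverse)
Step 2: Identify root: 'help'
Step 3: Identify suffix(es): 'ful'
Decomposition: un- (prefix: not/reverse) + help (root) + -ful (suffix: full of)
Total morphemes: 3

3 morphemes (un- (prefix: not/reverse) + help (root) + -ful (suffix: full of))


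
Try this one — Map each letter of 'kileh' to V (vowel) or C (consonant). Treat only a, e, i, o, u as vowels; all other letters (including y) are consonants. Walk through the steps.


Letter mapping: k = C, i = V, l = C, e = V, h = C.

CVCVC


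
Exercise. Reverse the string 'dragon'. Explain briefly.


Reverse 'dragon' character by character: 'nogard'.

nogard


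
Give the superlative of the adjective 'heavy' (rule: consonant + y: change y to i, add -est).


Apply superlative formation (consonant + y: change y to i, add -est): 'heavy' -> 'heaviest'.

heaviest


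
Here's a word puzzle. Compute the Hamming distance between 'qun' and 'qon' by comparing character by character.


Alignment:
Position 1: 'q' vs 'q' = match
Position 2: 'u' vs 'o' = DIFFER
Position 3: 'n' vs 'n' = match
Total differences: 1

1


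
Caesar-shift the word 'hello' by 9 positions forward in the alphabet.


Shift each letter by 9: h -> q, e -> n, l -> u, l -> u, o -> x. Result: 'qnuux'.

qnuux


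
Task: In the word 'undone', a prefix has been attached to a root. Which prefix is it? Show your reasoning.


The word 'undone' = 'un' (prefix) + 'done' (root). The prefix is 'un'.

un


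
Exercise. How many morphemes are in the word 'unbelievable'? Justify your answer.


Decomposition: un- (prefix) + believe (root) + -able (suffix) = 3 morpheme(s)

3 morphemes


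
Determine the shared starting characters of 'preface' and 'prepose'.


Compare from the start: 3 characters match: 'pre'. Mismatch at position 4: 'f' vs 'p'.

pre


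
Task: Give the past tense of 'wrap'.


Apply rule: Double final consonant and add -ed. 'wrap' becomes 'wrapped'.

wrapped


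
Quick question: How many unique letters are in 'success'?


Unique letters in 'success': {c, e, s, u} = 4 distinct letters.

4


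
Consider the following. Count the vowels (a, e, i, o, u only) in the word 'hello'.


Vowels in 'hello': e, o = 2 vowels.

2


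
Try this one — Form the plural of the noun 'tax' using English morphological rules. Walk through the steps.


Apply rule: Add -es (sibilant/fricative ending). 'tax' becomes 'taxes'.

taxes


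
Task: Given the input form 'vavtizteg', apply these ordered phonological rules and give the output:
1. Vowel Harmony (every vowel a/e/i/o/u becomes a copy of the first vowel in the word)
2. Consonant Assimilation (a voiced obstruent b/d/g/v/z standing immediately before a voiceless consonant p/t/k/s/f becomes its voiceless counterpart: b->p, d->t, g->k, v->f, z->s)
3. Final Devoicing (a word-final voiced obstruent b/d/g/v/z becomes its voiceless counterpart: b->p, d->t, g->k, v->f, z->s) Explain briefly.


Starting form: 'vavtizteg'
Rule 1: Vowel Harmony: all vowels become 'a' (matching first vowel). 'vavtizteg' -> 'vavtaztag'
Rule 2: Consonant Assimilation: voiced obstruent before voiceless consonant becomes voiceless ('vt' -> 'ft', 'zt' -> 'st'). 'vavtaztag' -> 'vaftastag'
Rule 3: Final Devoicing: word-final voiced obstruent 'g' becomes voiceless 'k'. 'vaftastag' -> 'vaftastak'
Final form: 'vaftastak'

vaftastak


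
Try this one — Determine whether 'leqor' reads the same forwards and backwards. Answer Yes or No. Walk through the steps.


Forward: 'leqor'
Reversed: 'roqel'
They differ.

No
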